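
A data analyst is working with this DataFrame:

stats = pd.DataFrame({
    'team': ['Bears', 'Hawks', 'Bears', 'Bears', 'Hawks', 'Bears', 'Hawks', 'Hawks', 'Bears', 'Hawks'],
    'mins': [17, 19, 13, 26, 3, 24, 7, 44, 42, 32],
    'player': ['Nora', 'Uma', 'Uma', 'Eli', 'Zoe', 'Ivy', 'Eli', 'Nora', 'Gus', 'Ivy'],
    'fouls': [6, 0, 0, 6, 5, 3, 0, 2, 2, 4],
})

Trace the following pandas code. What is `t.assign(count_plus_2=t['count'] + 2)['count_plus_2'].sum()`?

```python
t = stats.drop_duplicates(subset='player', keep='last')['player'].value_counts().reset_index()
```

18

drop duplicate player (keep=last):
    team  mins player  fouls
2  Bears    13    Uma      0
4  Hawks     3    Zoe      5
6  Hawks     7    Eli      0
7  Hawks    44   Nora      2
8  Bears    42    Gus      2
9  Hawks    32    Ivy      4
value_counts of player:
player
Uma     1
Zoe     1
Eli     1
Nora    1
Gus     1
Ivy     1
Name: count, dtype: int64
reset_index():
  player  count
0    Uma      1
1    Zoe      1
2    Eli      1
3   Nora      1
4    Gus      1
5    Ivy      1
add column count_plus_2 = t['count'] + 2:
  player  count  count_plus_2
0    Uma      1             3
1    Zoe      1             3
2    Eli      1             3
3   Nora      1             3
4    Gus      1             3
5    Ivy      1             3
Taking the sum of column 'count_plus_2' gives 18.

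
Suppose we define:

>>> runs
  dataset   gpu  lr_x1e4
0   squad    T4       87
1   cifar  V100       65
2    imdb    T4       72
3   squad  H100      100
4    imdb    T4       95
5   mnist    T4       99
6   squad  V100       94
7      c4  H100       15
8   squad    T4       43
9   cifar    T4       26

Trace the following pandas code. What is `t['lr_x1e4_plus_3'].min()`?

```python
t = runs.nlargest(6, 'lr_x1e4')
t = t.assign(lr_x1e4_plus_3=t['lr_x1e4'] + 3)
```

take 6 rows with largest lr_x1e4:
  dataset   gpu  lr_x1e4
3   squad  H100      100
5   mnist    T4       99
4    imdb    T4       95
6   squad  V100       94
0   squad    T4       87
2    imdb    T4       72
add column lr_x1e4_plus_3 = t['lr_x1e4'] + 3:
  dataset   gpu  lr_x1e4  lr_x1e4_plus_3
3   squad  H100      100             103
5   mnist    T4       99             102
4    imdb    T4       95              98
6   squad  V100       94              97
0   squad    T4       87              90
2    imdb    T4       72              75

75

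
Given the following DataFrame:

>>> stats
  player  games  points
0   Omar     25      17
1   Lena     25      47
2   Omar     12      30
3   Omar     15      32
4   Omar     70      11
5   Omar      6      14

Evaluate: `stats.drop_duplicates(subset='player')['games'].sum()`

50

drop duplicate player (keep=first):
  player  games  points
0   Omar     25      17
1   Lena     25      47
Taking the sum of column 'games' gives 50.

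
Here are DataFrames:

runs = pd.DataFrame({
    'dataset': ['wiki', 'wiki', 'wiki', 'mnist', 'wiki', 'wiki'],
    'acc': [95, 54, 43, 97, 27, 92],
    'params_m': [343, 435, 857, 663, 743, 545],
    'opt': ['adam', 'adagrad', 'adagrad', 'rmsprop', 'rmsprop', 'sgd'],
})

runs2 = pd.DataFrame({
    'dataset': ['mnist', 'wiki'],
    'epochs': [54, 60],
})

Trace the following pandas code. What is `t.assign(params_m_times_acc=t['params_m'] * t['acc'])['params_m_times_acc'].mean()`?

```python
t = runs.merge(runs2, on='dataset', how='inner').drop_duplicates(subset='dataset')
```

merge on 'dataset' (how='inner') → 6 rows:
  dataset  acc  params_m      opt  epochs
0    wiki   95       343     adam      60
1    wiki   54       435  adagrad      60
2    wiki   43       857  adagrad      60
3   mnist   97       663  rmsprop      54
4    wiki   27       743  rmsprop      60
5    wiki   92       545      sgd      60
drop duplicate dataset (keep=first):
  dataset  acc  params_m      opt  epochs
0    wiki   95       343     adam      60
3   mnist   97       663  rmsprop      54
add column params_m_times_acc = t['params_m'] * t['acc']:
  dataset  acc  params_m      opt  epochs  params_m_times_acc
0    wiki   95       343     adam      60               32585
3   mnist   97       663  rmsprop      54               64311
The mean of column 'params_m_times_acc' is 48448.0.

48448.0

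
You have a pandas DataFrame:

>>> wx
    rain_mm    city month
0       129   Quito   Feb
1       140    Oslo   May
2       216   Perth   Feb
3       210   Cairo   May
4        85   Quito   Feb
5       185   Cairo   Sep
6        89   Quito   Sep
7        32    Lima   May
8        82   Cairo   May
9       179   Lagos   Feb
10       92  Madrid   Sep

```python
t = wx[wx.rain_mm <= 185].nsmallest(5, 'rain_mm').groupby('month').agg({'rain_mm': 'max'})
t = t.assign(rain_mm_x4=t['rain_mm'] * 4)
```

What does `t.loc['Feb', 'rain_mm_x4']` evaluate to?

340

filter rows where rain_mm <= 185:
    rain_mm    city month
0       129   Quito   Feb
1       140    Oslo   May
4        85   Quito   Feb
5       185   Cairo   Sep
6        89   Quito   Sep
7        32    Lima   May
8        82   Cairo   May
9       179   Lagos   Feb
10       92  Madrid   Sep
take 5 rows with smallest rain_mm:
    rain_mm    city month
7        32    Lima   May
8        82   Cairo   May
4        85   Quito   Feb
6        89   Quito   Sep
10       92  Madrid   Sep
group by month, max of rain_mm:
       rain_mm
month         
Feb         85
May         82
Sep         92
add column rain_mm_x4 = t['rain_mm'] * 4:
       rain_mm  rain_mm_x4
month                     
Feb         85         340
May         82         328
Sep         92         368
Hence 340.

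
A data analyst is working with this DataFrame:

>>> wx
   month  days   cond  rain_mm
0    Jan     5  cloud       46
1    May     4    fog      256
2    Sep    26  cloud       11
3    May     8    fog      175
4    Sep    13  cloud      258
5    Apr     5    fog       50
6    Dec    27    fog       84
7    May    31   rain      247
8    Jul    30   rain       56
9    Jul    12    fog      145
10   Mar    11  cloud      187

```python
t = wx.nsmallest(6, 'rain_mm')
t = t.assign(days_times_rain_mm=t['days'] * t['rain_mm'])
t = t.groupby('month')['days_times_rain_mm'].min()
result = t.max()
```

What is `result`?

take 6 rows with smallest rain_mm:
  month  days   cond  rain_mm
2   Sep    26  cloud       11
0   Jan     5  cloud       46
5   Apr     5    fog       50
8   Jul    30   rain       56
6   Dec    27    fog       84
9   Jul    12    fog      145
add column days_times_rain_mm = t['days'] * t['rain_mm']:
  month  days   cond  rain_mm  days_times_rain_mm
2   Sep    26  cloud       11                 286
0   Jan     5  cloud       46                 230
5   Apr     5    fog       50                 250
8   Jul    30   rain       56                1680
6   Dec    27    fog       84                2268
9   Jul    12    fog      145                1740
group by month, min of days_times_rain_mm:
month
Apr     250
Dec    2268
Jan     230
Jul    1680
Sep     286
Name: days_times_rain_mm, dtype: int64
Finally, max of the resulting series = 2268.

2268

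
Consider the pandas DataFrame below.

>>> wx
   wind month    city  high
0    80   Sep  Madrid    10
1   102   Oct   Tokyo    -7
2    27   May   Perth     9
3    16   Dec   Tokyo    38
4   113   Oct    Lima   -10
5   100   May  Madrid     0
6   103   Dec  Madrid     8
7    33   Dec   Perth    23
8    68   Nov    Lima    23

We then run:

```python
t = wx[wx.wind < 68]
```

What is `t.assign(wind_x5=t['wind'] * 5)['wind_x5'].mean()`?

126.666666667

filter rows where wind < 68:
   wind month   city  high
2    27   May  Perth     9
3    16   Dec  Tokyo    38
7    33   Dec  Perth    23
add column wind_x5 = t['wind'] * 5:
   wind month   city  high  wind_x5
2    27   May  Perth     9      135
3    16   Dec  Tokyo    38       80
7    33   Dec  Perth    23      165
Taking the mean of column 'wind_x5' gives 126.666666667.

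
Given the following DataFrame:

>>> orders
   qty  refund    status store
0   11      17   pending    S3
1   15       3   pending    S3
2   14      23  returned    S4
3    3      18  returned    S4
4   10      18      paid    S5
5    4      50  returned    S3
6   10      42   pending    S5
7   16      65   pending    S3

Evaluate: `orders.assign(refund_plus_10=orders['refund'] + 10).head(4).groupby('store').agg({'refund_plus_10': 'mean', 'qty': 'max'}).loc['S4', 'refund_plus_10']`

30.5

add column refund_plus_10 = orders['refund'] + 10:
   qty  refund    status store  refund_plus_10
0   11      17   pending    S3              27
1   15       3   pending    S3              13
2   14      23  returned    S4              33
3    3      18  returned    S4              28
4   10      18      paid    S5              28
5    4      50  returned    S3              60
6   10      42   pending    S5              52
7   16      65   pending    S3              75
take first 4 rows:
   qty  refund    status store  refund_plus_10
0   11      17   pending    S3              27
1   15       3   pending    S3              13
2   14      23  returned    S4              33
3    3      18  returned    S4              28
group by store: mean(refund_plus_10), max(qty):
       refund_plus_10  qty
store                     
S3               20.0   15
S4               30.5   14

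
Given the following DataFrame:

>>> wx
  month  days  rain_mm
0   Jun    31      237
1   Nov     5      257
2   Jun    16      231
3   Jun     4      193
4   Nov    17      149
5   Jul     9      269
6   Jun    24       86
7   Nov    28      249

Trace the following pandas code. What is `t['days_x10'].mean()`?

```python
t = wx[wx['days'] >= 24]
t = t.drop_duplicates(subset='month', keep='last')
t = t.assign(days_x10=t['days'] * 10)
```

filter rows where days >= 24:
  month  days  rain_mm
0   Jun    31      237
6   Jun    24       86
7   Nov    28      249
drop duplicate month (keep=last):
  month  days  rain_mm
6   Jun    24       86
7   Nov    28      249
add column days_x10 = t['days'] * 10:
  month  days  rain_mm  days_x10
6   Jun    24       86       240
7   Nov    28      249       280

260.0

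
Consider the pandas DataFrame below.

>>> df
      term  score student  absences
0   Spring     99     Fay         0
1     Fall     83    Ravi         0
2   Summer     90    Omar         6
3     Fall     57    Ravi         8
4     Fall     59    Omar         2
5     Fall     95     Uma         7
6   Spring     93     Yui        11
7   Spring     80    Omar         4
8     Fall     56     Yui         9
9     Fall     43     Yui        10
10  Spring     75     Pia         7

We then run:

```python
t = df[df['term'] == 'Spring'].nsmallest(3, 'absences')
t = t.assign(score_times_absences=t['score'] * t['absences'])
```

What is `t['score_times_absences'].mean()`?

281.666666667

filter rows where term == 'Spring':
      term  score student  absences
0   Spring     99     Fay         0
6   Spring     93     Yui        11
7   Spring     80    Omar         4
10  Spring     75     Pia         7
take 3 rows with smallest absences:
      term  score student  absences
0   Spring     99     Fay         0
7   Spring     80    Omar         4
10  Spring     75     Pia         7
add column score_times_absences = t['score'] * t['absences']:
      term  score student  absences  score_times_absences
0   Spring     99     Fay         0                     0
7   Spring     80    Omar         4                   320
10  Spring     75     Pia         7                   525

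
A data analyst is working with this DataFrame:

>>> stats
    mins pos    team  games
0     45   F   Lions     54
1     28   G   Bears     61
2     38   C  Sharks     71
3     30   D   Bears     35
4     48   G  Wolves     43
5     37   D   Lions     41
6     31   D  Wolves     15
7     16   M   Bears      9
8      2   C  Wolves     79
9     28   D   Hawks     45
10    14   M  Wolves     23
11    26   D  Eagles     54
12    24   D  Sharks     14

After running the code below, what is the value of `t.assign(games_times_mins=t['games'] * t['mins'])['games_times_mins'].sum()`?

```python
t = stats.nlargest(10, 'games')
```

14611

take 10 rows with largest games:
    mins pos    team  games
8      2   C  Wolves     79
2     38   C  Sharks     71
1     28   G   Bears     61
0     45   F   Lions     54
11    26   D  Eagles     54
9     28   D   Hawks     45
4     48   G  Wolves     43
5     37   D   Lions     41
3     30   D   Bears     35
10    14   M  Wolves     23
add column games_times_mins = t['games'] * t['mins']:
    mins pos    team  games  games_times_mins
8      2   C  Wolves     79               158
2     38   C  Sharks     71              2698
1     28   G   Bears     61              1708
0     45   F   Lions     54              2430
11    26   D  Eagles     54              1404
9     28   D   Hawks     45              1260
4     48   G  Wolves     43              2064
5     37   D   Lions     41              1517
3     30   D   Bears     35              1050
10    14   M  Wolves     23               322
The sum of column 'games_times_mins' is 14611.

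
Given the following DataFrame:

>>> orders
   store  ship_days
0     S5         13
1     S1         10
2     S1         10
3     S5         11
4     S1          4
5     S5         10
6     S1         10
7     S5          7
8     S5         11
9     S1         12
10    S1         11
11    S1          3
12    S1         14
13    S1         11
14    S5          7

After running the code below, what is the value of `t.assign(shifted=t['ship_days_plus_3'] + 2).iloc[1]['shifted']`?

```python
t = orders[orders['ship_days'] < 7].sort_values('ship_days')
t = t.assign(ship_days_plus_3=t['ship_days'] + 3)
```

filter rows where ship_days < 7:
   store  ship_days
4     S1          4
11    S1          3
sort by ship_days:
   store  ship_days
11    S1          3
4     S1          4
add column ship_days_plus_3 = t['ship_days'] + 3:
   store  ship_days  ship_days_plus_3
11    S1          3                 6
4     S1          4                 7
add column shifted = t['ship_days_plus_3'] + 2:
   store  ship_days  ship_days_plus_3  shifted
11    S1          3                 6        8
4     S1          4                 7        9
Then the value at position 1, column 'shifted': 9

9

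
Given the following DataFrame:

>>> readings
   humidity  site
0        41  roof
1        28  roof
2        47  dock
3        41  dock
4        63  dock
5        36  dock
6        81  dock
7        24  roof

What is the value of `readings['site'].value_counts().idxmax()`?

value_counts of site:
site
dock    5
roof    3
Name: count, dtype: int64

dock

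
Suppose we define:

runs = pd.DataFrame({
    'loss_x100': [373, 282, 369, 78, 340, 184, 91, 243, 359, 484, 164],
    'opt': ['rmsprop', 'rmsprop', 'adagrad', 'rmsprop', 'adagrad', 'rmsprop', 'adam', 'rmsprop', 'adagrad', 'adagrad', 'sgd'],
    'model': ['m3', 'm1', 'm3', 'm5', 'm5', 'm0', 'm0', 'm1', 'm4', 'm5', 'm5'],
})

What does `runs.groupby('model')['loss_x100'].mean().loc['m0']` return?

137.5

group by model, mean of loss_x100:
model
m0    137.5
m1    262.5
m3    371.0
m4    359.0
m5    266.5
Name: loss_x100, dtype: float64
The value at index 'm0' is 137.5.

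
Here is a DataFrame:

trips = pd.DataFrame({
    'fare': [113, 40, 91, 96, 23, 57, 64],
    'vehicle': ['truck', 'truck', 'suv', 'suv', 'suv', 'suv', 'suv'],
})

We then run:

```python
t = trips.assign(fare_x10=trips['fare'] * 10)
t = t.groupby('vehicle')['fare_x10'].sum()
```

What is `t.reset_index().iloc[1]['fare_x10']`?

add column fare_x10 = trips['fare'] * 10:
   fare vehicle  fare_x10
0   113   truck      1130
1    40   truck       400
2    91     suv       910
3    96     suv       960
4    23     suv       230
5    57     suv       570
6    64     suv       640
group by vehicle, sum of fare_x10:
vehicle
suv      3310
truck    1530
Name: fare_x10, dtype: int64
reset_index():
  vehicle  fare_x10
0     suv      3310
1   truck      1530
Then the value at position 1, column 'fare_x10': 1530

1530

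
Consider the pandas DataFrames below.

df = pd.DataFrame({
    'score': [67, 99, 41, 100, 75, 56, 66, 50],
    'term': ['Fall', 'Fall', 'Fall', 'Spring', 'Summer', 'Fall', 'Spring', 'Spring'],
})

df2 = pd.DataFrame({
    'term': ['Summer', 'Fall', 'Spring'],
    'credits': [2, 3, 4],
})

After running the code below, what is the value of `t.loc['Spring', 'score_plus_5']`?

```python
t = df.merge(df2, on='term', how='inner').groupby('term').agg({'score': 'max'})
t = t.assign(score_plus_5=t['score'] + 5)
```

105

merge on 'term' (how='inner') → 8 rows:
   score    term  credits
0     67    Fall        3
1     99    Fall        3
2     41    Fall        3
3    100  Spring        4
4     75  Summer        2
5     56    Fall        3
6     66  Spring        4
7     50  Spring        4
group by term, max of score:
        score
term         
Fall       99
Spring    100
Summer     75
add column score_plus_5 = t['score'] + 5:
        score  score_plus_5
term                       
Fall       99           104
Spring    100           105
Summer     75            80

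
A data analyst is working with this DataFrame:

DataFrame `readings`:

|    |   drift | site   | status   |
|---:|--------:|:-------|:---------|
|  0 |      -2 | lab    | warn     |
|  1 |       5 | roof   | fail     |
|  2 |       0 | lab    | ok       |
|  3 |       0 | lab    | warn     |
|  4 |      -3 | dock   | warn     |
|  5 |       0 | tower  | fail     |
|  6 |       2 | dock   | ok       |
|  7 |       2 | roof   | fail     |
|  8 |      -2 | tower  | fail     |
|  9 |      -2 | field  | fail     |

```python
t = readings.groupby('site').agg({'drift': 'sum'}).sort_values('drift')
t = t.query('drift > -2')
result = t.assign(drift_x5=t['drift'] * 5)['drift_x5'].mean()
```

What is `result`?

15.0

group by site, sum of drift:
       drift
site        
dock      -1
field     -2
lab       -2
roof       7
tower     -2
sort by drift:
       drift
site        
field     -2
lab       -2
tower     -2
dock      -1
roof       7
filter rows where drift > -2:
      drift
site       
dock     -1
roof      7
add column drift_x5 = t['drift'] * 5:
      drift  drift_x5
site                 
dock     -1        -5
roof      7        35
The mean of column 'drift_x5' is 15.0.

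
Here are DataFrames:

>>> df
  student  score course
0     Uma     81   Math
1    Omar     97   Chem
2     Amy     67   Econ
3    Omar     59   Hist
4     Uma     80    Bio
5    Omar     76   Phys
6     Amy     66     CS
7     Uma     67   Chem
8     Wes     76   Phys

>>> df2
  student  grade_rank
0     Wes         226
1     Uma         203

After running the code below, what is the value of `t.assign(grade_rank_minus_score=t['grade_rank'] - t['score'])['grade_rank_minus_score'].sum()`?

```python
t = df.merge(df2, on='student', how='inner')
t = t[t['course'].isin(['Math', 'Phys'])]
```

merge on 'student' (how='inner') → 4 rows:
  student  score course  grade_rank
0     Uma     81   Math         203
1     Uma     80    Bio         203
2     Uma     67   Chem         203
3     Wes     76   Phys         226
filter rows where course in ['Math', 'Phys']:
  student  score course  grade_rank
0     Uma     81   Math         203
3     Wes     76   Phys         226
add column grade_rank_minus_score = t['grade_rank'] - t['score']:
  student  score course  grade_rank  grade_rank_minus_score
0     Uma     81   Math         203                     122
3     Wes     76   Phys         226                     150
sum of column 'grade_rank_minus_score' → 272

272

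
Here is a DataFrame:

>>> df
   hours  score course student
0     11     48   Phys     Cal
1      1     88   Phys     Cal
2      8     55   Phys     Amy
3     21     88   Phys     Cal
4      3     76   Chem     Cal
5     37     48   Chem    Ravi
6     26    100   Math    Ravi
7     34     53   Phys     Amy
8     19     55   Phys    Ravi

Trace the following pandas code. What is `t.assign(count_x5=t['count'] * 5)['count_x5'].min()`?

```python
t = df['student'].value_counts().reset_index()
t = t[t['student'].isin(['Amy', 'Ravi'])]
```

value_counts of student:
student
Cal     4
Ravi    3
Amy     2
Name: count, dtype: int64
reset_index():
  student  count
0     Cal      4
1    Ravi      3
2     Amy      2
filter rows where student in ['Amy', 'Ravi']:
  student  count
1    Ravi      3
2     Amy      2
add column count_x5 = t['count'] * 5:
  student  count  count_x5
1    Ravi      3        15
2     Amy      2        10
The min of column 'count_x5' is 10.

10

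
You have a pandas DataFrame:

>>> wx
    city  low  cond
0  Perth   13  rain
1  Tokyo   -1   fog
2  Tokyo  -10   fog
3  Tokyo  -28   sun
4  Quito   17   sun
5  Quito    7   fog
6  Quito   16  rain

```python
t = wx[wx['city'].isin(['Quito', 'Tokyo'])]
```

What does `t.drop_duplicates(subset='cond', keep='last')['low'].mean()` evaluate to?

13.3333333333

filter rows where city in ['Quito', 'Tokyo']:
    city  low  cond
1  Tokyo   -1   fog
2  Tokyo  -10   fog
3  Tokyo  -28   sun
4  Quito   17   sun
5  Quito    7   fog
6  Quito   16  rain
drop duplicate cond (keep=last):
    city  low  cond
4  Quito   17   sun
5  Quito    7   fog
6  Quito   16  rain
Then the mean of column 'low': 13.3333333333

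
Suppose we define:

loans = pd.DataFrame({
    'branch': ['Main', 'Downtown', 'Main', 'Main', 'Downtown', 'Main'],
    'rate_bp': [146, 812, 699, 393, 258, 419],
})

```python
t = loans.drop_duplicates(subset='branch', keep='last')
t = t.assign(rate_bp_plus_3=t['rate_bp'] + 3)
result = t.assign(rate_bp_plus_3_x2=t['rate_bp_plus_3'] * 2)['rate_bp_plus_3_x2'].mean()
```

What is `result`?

683.0

drop duplicate branch (keep=last):
     branch  rate_bp
4  Downtown      258
5      Main      419
add column rate_bp_plus_3 = t['rate_bp'] + 3:
     branch  rate_bp  rate_bp_plus_3
4  Downtown      258             261
5      Main      419             422
add column rate_bp_plus_3_x2 = t['rate_bp_plus_3'] * 2:
     branch  rate_bp  rate_bp_plus_3  rate_bp_plus_3_x2
4  Downtown      258             261                522
5      Main      419             422                844
So mean() = 683.0.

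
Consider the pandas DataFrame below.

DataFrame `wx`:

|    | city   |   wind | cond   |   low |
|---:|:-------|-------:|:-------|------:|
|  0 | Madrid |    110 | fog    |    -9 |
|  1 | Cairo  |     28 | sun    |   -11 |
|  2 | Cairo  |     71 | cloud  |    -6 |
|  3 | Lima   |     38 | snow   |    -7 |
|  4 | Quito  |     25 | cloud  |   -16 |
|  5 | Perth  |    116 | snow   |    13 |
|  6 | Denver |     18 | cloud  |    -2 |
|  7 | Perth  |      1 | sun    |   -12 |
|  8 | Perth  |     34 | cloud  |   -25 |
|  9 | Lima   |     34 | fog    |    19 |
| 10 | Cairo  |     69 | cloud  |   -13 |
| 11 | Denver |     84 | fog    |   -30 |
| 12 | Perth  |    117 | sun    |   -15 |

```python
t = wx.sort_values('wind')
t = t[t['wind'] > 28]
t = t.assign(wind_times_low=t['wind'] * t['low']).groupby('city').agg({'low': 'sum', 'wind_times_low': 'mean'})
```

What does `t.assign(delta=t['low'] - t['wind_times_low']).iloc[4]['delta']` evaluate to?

sort by wind:
      city  wind   cond  low
7    Perth     1    sun  -12
6   Denver    18  cloud   -2
4    Quito    25  cloud  -16
1    Cairo    28    sun  -11
8    Perth    34  cloud  -25
9     Lima    34    fog   19
3     Lima    38   snow   -7
10   Cairo    69  cloud  -13
2    Cairo    71  cloud   -6
11  Denver    84    fog  -30
0   Madrid   110    fog   -9
5    Perth   116   snow   13
12   Perth   117    sun  -15
filter rows where wind > 28:
      city  wind   cond  low
8    Perth    34  cloud  -25
9     Lima    34    fog   19
3     Lima    38   snow   -7
10   Cairo    69  cloud  -13
2    Cairo    71  cloud   -6
11  Denver    84    fog  -30
0   Madrid   110    fog   -9
5    Perth   116   snow   13
12   Perth   117    sun  -15
add column wind_times_low = t['wind'] * t['low']:
      city  wind   cond  low  wind_times_low
8    Perth    34  cloud  -25            -850
9     Lima    34    fog   19             646
3     Lima    38   snow   -7            -266
10   Cairo    69  cloud  -13            -897
2    Cairo    71  cloud   -6            -426
11  Denver    84    fog  -30           -2520
0   Madrid   110    fog   -9            -990
5    Perth   116   snow   13            1508
12   Perth   117    sun  -15           -1755
group by city: sum(low), mean(wind_times_low):
        low  wind_times_low
city                       
Cairo   -19     -661.500000
Denver  -30    -2520.000000
Lima     12      190.000000
Madrid   -9     -990.000000
Perth   -27     -365.666667
add column delta = t['low'] - t['wind_times_low']:
        low  wind_times_low        delta
city                                    
Cairo   -19     -661.500000   642.500000
Denver  -30    -2520.000000  2490.000000
Lima     12      190.000000  -178.000000
Madrid   -9     -990.000000   981.000000
Perth   -27     -365.666667   338.666667
Finally, value at position 4, column 'delta' = 338.666666667.

338.666666667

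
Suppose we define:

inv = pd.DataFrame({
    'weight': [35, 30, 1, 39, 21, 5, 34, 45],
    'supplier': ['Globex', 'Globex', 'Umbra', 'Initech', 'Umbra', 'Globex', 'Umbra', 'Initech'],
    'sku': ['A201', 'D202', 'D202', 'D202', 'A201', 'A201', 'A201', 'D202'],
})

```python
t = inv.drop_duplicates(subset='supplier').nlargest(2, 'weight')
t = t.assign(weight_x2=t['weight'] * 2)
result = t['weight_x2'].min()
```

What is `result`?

drop duplicate supplier (keep=first):
   weight supplier   sku
0      35   Globex  A201
2       1    Umbra  D202
3      39  Initech  D202
take 2 rows with largest weight:
   weight supplier   sku
3      39  Initech  D202
0      35   Globex  A201
add column weight_x2 = t['weight'] * 2:
   weight supplier   sku  weight_x2
3      39  Initech  D202         78
0      35   Globex  A201         70
Finally, min of column 'weight_x2' = 70.

70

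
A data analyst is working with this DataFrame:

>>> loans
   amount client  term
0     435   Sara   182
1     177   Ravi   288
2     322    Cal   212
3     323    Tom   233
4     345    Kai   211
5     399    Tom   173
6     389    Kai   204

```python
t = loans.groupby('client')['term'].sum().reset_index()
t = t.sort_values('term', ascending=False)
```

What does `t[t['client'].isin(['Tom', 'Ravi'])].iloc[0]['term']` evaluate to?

group by client, sum of term:
client
Cal     212
Kai     415
Ravi    288
Sara    182
Tom     406
Name: term, dtype: int64
reset_index():
  client  term
0    Cal   212
1    Kai   415
2   Ravi   288
3   Sara   182
4    Tom   406
sort by term descending:
  client  term
1    Kai   415
4    Tom   406
2   Ravi   288
0    Cal   212
3   Sara   182
filter rows where client in ['Tom', 'Ravi']:
  client  term
4    Tom   406
2   Ravi   288
value at position 0, column 'term' → 406

406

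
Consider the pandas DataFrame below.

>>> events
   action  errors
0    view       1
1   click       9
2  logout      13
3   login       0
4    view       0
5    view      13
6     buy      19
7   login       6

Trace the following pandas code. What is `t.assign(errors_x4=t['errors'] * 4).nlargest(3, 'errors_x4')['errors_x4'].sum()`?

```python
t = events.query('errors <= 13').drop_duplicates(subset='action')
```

filter rows where errors <= 13:
   action  errors
0    view       1
1   click       9
2  logout      13
3   login       0
4    view       0
5    view      13
7   login       6
drop duplicate action (keep=first):
   action  errors
0    view       1
1   click       9
2  logout      13
3   login       0
add column errors_x4 = t['errors'] * 4:
   action  errors  errors_x4
0    view       1          4
1   click       9         36
2  logout      13         52
3   login       0          0
take 3 rows with largest errors_x4:
   action  errors  errors_x4
2  logout      13         52
1   click       9         36
0    view       1          4

92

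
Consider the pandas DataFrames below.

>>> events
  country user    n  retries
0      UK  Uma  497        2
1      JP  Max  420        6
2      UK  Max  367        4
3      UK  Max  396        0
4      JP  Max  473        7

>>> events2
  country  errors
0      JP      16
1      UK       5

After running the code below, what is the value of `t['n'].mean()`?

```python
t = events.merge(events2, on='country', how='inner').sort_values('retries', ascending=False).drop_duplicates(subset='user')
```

485.0

merge on 'country' (how='inner') → 5 rows:
  country user    n  retries  errors
0      UK  Uma  497        2       5
1      JP  Max  420        6      16
2      UK  Max  367        4       5
3      UK  Max  396        0       5
4      JP  Max  473        7      16
sort by retries descending:
  country user    n  retries  errors
4      JP  Max  473        7      16
1      JP  Max  420        6      16
2      UK  Max  367        4       5
0      UK  Uma  497        2       5
3      UK  Max  396        0       5
drop duplicate user (keep=first):
  country user    n  retries  errors
4      JP  Max  473        7      16
0      UK  Uma  497        2       5
Finally, mean of column 'n' = 485.0.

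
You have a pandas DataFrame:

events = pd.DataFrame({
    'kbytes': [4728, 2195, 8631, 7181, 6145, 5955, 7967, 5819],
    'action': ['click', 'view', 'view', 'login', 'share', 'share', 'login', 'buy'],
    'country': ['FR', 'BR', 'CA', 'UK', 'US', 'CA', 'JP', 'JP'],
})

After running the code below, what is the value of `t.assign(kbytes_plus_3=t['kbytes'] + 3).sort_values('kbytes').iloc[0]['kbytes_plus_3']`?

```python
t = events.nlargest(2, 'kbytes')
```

take 2 rows with largest kbytes:
   kbytes action country
2    8631   view      CA
6    7967  login      JP
add column kbytes_plus_3 = t['kbytes'] + 3:
   kbytes action country  kbytes_plus_3
2    8631   view      CA           8634
6    7967  login      JP           7970
sort by kbytes:
   kbytes action country  kbytes_plus_3
6    7967  login      JP           7970
2    8631   view      CA           8634
Then the value at position 0, column 'kbytes_plus_3': 7970

7970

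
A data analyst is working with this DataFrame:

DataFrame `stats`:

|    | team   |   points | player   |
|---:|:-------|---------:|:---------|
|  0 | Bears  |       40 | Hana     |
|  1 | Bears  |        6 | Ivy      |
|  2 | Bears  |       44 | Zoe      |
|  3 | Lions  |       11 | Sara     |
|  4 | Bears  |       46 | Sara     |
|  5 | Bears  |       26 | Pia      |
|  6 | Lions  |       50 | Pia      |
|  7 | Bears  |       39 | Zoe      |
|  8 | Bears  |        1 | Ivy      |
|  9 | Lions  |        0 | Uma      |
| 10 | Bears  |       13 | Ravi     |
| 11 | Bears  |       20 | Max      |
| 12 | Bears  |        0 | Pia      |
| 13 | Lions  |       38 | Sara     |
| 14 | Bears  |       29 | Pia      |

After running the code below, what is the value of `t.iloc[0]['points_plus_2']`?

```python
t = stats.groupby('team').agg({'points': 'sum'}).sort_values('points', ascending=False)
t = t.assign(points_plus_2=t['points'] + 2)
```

group by team, sum of points:
       points
team         
Bears     264
Lions      99
sort by points descending:
       points
team         
Bears     264
Lions      99
add column points_plus_2 = t['points'] + 2:
       points  points_plus_2
team                        
Bears     264            266
Lions      99            101
Taking the value at position 0, column 'points_plus_2' gives 266.

266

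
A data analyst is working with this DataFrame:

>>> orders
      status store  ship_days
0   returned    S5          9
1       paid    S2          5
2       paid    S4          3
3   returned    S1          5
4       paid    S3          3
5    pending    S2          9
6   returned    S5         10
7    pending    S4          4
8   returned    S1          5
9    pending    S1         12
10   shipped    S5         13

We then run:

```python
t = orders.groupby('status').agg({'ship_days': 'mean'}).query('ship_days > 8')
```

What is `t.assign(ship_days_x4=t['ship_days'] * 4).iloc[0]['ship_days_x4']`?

33.3333333333

group by status, mean of ship_days:
          ship_days
status             
paid       3.666667
pending    8.333333
returned   7.250000
shipped   13.000000
filter rows where ship_days > 8:
         ship_days
status            
pending   8.333333
shipped  13.000000
add column ship_days_x4 = t['ship_days'] * 4:
         ship_days  ship_days_x4
status                          
pending   8.333333     33.333333
shipped  13.000000     52.000000
Finally, value at position 0, column 'ship_days_x4' = 33.3333333333.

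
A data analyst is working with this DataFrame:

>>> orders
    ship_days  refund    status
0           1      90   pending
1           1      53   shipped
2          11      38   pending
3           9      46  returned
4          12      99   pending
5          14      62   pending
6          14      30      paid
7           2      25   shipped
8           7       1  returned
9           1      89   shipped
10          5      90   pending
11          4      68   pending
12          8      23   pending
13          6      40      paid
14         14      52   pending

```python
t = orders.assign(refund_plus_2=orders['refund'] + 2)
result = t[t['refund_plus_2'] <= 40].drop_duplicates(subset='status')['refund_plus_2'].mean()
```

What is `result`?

25.5

add column refund_plus_2 = orders['refund'] + 2:
    ship_days  refund    status  refund_plus_2
0           1      90   pending             92
1           1      53   shipped             55
2          11      38   pending             40
3           9      46  returned             48
4          12      99   pending            101
5          14      62   pending             64
6          14      30      paid             32
7           2      25   shipped             27
8           7       1  returned              3
9           1      89   shipped             91
10          5      90   pending             92
11          4      68   pending             70
12          8      23   pending             25
13          6      40      paid             42
14         14      52   pending             54
filter rows where refund_plus_2 <= 40:
    ship_days  refund    status  refund_plus_2
2          11      38   pending             40
6          14      30      paid             32
7           2      25   shipped             27
8           7       1  returned              3
12          8      23   pending             25
drop duplicate status (keep=first):
   ship_days  refund    status  refund_plus_2
2         11      38   pending             40
6         14      30      paid             32
7          2      25   shipped             27
8          7       1  returned              3
mean of column 'refund_plus_2' → 25.5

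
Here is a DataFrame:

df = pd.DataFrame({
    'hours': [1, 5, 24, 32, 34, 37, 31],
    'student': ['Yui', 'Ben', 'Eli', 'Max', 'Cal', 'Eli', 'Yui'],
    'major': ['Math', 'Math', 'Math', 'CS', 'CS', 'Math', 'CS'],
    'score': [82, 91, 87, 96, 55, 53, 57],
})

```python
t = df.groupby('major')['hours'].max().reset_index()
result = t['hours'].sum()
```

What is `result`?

71

group by major, max of hours:
major
CS      34
Math    37
Name: hours, dtype: int64
reset_index():
  major  hours
0    CS     34
1  Math     37
Reading off the sum of column 'hours', we get 71.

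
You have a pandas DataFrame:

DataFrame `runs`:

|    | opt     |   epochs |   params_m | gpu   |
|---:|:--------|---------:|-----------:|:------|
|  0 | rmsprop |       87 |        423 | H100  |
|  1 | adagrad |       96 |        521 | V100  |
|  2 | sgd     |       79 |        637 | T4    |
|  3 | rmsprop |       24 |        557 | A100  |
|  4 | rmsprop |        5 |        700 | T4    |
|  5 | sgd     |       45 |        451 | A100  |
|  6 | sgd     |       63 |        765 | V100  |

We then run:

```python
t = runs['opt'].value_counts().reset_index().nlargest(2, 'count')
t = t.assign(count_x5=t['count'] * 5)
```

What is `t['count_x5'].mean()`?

value_counts of opt:
opt
rmsprop    3
sgd        3
adagrad    1
Name: count, dtype: int64
reset_index():
       opt  count
0  rmsprop      3
1      sgd      3
2  adagrad      1
take 2 rows with largest count:
       opt  count
0  rmsprop      3
1      sgd      3
add column count_x5 = t['count'] * 5:
       opt  count  count_x5
0  rmsprop      3        15
1      sgd      3        15
The mean of column 'count_x5' is 15.0.

15.0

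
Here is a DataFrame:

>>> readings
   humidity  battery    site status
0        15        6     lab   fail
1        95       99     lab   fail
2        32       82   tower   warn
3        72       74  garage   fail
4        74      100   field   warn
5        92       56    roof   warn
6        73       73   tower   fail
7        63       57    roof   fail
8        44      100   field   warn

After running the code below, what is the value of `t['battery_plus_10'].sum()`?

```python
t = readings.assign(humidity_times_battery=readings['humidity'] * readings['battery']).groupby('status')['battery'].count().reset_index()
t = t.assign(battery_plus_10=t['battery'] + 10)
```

add column humidity_times_battery = readings['humidity'] * readings['battery']:
   humidity  battery    site status  humidity_times_battery
0        15        6     lab   fail                      90
1        95       99     lab   fail                    9405
2        32       82   tower   warn                    2624
3        72       74  garage   fail                    5328
4        74      100   field   warn                    7400
5        92       56    roof   warn                    5152
6        73       73   tower   fail                    5329
7        63       57    roof   fail                    3591
8        44      100   field   warn                    4400
group by status, count of battery:
status
fail    5
warn    4
Name: battery, dtype: int64
reset_index():
  status  battery
0   fail        5
1   warn        4
add column battery_plus_10 = t['battery'] + 10:
  status  battery  battery_plus_10
0   fail        5               15
1   warn        4               14

29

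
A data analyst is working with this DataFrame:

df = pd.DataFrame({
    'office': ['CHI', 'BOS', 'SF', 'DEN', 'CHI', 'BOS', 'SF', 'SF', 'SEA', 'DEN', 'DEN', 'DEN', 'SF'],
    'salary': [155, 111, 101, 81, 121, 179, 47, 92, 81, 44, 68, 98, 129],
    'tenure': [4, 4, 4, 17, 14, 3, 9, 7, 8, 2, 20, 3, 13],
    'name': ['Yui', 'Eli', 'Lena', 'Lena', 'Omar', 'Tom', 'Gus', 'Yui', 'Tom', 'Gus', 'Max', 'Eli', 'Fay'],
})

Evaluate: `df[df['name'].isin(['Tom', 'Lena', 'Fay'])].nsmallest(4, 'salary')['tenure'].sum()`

filter rows where name in ['Tom', 'Lena', 'Fay']:
   office  salary  tenure  name
2      SF     101       4  Lena
3     DEN      81      17  Lena
5     BOS     179       3   Tom
8     SEA      81       8   Tom
12     SF     129      13   Fay
take 4 rows with smallest salary:
   office  salary  tenure  name
3     DEN      81      17  Lena
8     SEA      81       8   Tom
2      SF     101       4  Lena
12     SF     129      13   Fay
Reading off the sum of column 'tenure', we get 42.

42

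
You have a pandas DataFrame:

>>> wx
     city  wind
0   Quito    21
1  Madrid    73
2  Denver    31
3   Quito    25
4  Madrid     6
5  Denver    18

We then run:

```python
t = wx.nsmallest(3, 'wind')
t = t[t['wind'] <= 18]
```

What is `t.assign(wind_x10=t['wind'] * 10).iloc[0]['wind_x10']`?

60

take 3 rows with smallest wind:
     city  wind
4  Madrid     6
5  Denver    18
0   Quito    21
filter rows where wind <= 18:
     city  wind
4  Madrid     6
5  Denver    18
add column wind_x10 = t['wind'] * 10:
     city  wind  wind_x10
4  Madrid     6        60
5  Denver    18       180
Then the value at position 0, column 'wind_x10': 60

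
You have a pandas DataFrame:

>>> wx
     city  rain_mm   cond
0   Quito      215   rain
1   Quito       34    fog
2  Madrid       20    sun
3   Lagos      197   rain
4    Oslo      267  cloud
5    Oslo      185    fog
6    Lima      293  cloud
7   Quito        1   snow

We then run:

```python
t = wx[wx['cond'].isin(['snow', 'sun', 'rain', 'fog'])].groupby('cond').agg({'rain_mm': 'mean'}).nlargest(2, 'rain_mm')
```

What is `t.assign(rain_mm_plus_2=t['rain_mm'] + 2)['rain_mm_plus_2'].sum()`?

filter rows where cond in ['snow', 'sun', 'rain', 'fog']:
     city  rain_mm  cond
0   Quito      215  rain
1   Quito       34   fog
2  Madrid       20   sun
3   Lagos      197  rain
5    Oslo      185   fog
7   Quito        1  snow
group by cond, mean of rain_mm:
      rain_mm
cond         
fog     109.5
rain    206.0
snow      1.0
sun      20.0
take 2 rows with largest rain_mm:
      rain_mm
cond         
rain    206.0
fog     109.5
add column rain_mm_plus_2 = t['rain_mm'] + 2:
      rain_mm  rain_mm_plus_2
cond                         
rain    206.0           208.0
fog     109.5           111.5

319.5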